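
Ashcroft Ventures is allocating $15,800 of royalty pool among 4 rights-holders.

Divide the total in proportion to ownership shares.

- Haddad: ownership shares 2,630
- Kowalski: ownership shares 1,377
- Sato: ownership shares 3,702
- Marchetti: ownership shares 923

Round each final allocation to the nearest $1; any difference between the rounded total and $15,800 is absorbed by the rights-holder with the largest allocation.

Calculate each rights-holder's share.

Ownership shares total: 8,632.
Proportional shares: Haddad 2,630/8,632 × $15,800 = 4,813.95; Kowalski 1,377/8,632 × $15,800 = 2,520.46; Sato 3,702/8,632 × $15,800 = 6,776.14; Marchetti 923/8,632 × $15,800 = 1,689.46.
Rounded to nearest $1: Haddad $4,814; Kowalski $2,520; Sato $6,776; Marchetti $1,689. Sum = $15,799.
Difference $15,800 − $15,799 = +$1 applied to largest allocation (Sato): Sato becomes $6,777.

Haddad: $4,814 · Kowalski: $2,520 · Sato: $6,777 · Marchetti: $1,689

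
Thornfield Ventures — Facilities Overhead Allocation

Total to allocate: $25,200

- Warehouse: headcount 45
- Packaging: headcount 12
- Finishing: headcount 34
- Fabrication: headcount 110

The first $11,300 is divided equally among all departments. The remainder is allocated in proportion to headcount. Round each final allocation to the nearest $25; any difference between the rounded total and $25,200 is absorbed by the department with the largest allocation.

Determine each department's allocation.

Warehouse: $5,925; Packaging: $3,650; Finishing: $5,175; Fabrication: $10,450

Equal tier: $11,300 ÷ 4 = $2,825 apiece.
Remainder $13,900 by headcount (total 201): Warehouse 3,111.94 → $3,100; Packaging 829.85 → $825; Finishing 2,351.24 → $2,350; Fabrication 7,606.97 → $7,600.
Rounding difference +$25 on remainder applied to Fabrication.
Totals: Warehouse $2,825 + $3,100 = $5,925; Packaging $2,825 + $825 = $3,650; Finishing $2,825 + $2,350 = $5,175; Fabrication $2,825 + $7,625 = $10,450.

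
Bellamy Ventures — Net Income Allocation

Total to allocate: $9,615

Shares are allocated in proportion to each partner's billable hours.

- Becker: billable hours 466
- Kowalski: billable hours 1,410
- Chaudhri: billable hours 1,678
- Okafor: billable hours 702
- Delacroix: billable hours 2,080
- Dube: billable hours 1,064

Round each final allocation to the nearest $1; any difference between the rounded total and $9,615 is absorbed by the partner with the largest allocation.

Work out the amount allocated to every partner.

Billable hours total: 7,400.
Unrounded shares: Becker 466/7,400 × $9,615 = 605.49; Kowalski 1,410/7,400 × $9,615 = 1,832.05; Chaudhri 1,678/7,400 × $9,615 = 2,180.27; Okafor 702/7,400 × $9,615 = 912.13; Delacroix 2,080/7,400 × $9,615 = 2,702.59; Dube 1,064/7,400 × $9,615 = 1,382.48.
Rounded to nearest $1: Becker $605; Kowalski $1,832; Chaudhri $2,180; Okafor $912; Delacroix $2,703; Dube $1,382. Sum = $9,614.
Difference $9,615 − $9,614 = +$1 applied to largest allocation (Delacroix): Delacroix becomes $2,704.

Becker: $605 · Kowalski: $1,832 · Chaudhri: $2,180 · Okafor: $912 · Delacroix: $2,704 · Dube: $1,382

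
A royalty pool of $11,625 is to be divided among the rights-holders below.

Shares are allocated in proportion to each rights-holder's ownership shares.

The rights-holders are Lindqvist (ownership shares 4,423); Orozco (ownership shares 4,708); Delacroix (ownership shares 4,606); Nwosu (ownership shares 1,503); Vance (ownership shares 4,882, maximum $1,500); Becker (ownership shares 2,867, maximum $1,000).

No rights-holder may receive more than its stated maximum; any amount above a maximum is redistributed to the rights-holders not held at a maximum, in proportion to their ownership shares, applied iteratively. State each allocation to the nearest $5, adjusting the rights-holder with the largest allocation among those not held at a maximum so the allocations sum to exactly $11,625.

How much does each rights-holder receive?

Total ownership shares = 22,989.
Unconstrained shares: Lindqvist 2,236.61; Orozco 2,380.73; Delacroix 2,329.15; Nwosu 760.03; Vance 2,468.71; Becker 1,449.77.
Cap binds for Vance ($1,500), Becker ($1,000); balance $9,125 reallocated over remaining ownership shares 15,240.
Shares after redistribution: Lindqvist 2,648.29 → $2,650; Orozco 2,818.93 → $2,820; Delacroix 2,757.86 → $2,760; Nwosu 899.93 → $900.
Rounding difference −$5 applied to Orozco → $2,815.

Lindqvist: $2,650; Orozco: $2,815; Delacroix: $2,760; Nwosu: $900; Vance: $1,500; Becker: $1,000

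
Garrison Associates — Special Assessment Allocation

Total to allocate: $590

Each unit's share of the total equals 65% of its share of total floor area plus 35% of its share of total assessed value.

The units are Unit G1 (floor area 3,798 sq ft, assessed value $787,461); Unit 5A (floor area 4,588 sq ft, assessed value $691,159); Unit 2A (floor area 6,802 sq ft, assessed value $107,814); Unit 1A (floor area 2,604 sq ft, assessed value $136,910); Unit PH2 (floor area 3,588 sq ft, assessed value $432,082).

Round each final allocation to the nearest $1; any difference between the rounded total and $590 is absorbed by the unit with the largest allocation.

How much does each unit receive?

Unit G1: $144 | Unit 5A: $148 | Unit 2A: $132 | Unit 1A: $60 | Unit PH2: $106

Floor area total 21,380; assessed value total 2,155,426.
Blended shares (65% floor area + 35% assessed value): Unit G1 0.2433; Unit 5A 0.2517; Unit 2A 0.2243; Unit 1A 0.1014; Unit PH2 0.1792.
Proportional shares: Unit G1 143.57; Unit 5A 148.51; Unit 2A 132.34; Unit 1A 59.83; Unit PH2 105.75.
After rounding ($1): Unit G1 $144; Unit 5A $149; Unit 2A $132; Unit 1A $60; Unit PH2 $106. Sum = $591.
Difference $590 − $591 = −$1 applied to largest allocation (Unit 5A): Unit 5A becomes $148.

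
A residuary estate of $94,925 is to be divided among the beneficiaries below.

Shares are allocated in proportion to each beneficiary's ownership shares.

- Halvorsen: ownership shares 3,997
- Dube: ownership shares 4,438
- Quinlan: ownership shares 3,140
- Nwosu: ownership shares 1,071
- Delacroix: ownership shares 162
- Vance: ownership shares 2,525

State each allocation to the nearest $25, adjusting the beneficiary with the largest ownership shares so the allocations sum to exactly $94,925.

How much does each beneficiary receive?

Halvorsen: $24,750; Dube: $27,475; Quinlan: $19,450; Nwosu: $6,625; Delacroix: $1,000; Vance: $15,625

Total ownership shares = 3,997 + 4,438 + 3,140 + 1,071 + 162 + 2,525 = 15,333.
Proportional shares: Halvorsen 24,745.01; Dube 27,475.19; Quinlan 19,439.41; Nwosu 6,630.45; Delacroix 1,002.93; Vance 15,632.01.
At nearest $25: Halvorsen $24,750; Dube $27,475; Quinlan $19,450; Nwosu $6,625; Delacroix $1,000; Vance $15,625. Sum = $94,925.
No rounding difference to absorb.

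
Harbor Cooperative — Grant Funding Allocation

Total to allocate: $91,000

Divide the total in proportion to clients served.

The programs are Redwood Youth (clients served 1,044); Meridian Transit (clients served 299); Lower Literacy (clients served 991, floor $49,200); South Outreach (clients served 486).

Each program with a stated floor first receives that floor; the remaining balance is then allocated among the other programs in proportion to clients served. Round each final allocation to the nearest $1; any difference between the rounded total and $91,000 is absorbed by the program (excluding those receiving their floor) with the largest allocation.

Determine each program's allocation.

Redwood Youth: $23,860 · Meridian Transit: $6,833 · Lower Literacy: $49,200 · South Outreach: $11,107

Guaranteed amounts: Lower Literacy $49,200. Balance $41,800.
Balance split over remaining clients served 1,829: Redwood Youth 23,859.60 → $23,860; Meridian Transit 6,833.35 → $6,833; South Outreach 11,107.05 → $11,107.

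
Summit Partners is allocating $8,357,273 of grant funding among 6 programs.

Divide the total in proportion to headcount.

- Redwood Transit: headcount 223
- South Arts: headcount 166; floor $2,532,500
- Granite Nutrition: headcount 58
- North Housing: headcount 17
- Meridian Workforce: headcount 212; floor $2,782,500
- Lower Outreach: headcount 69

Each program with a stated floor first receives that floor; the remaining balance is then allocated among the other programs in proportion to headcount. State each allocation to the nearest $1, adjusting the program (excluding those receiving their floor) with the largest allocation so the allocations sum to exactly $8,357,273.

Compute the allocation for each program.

Redwood Transit: $1,848,575 · South Arts: $2,532,500 · Granite Nutrition: $480,795 · North Housing: $140,923 · Meridian Workforce: $2,782,500 · Lower Outreach: $571,980

Minimums first: South Arts $2,532,500; Meridian Workforce $2,782,500. Remaining pool $3,042,273.
Remaining pool split over remaining headcount 367: Redwood Transit 1,848,574.60 → $1,848,575; Granite Nutrition 480,795.19 → $480,795; North Housing 140,922.73 → $140,923; Lower Outreach 571,980.48 → $571,980.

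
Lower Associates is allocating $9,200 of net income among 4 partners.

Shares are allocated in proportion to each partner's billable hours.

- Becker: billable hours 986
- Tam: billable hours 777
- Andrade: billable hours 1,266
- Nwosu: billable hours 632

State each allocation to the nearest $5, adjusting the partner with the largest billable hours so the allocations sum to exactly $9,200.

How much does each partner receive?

Billable hours total: 986 + 777 + 1,266 + 632 = 3,661.
Unrounded shares: Becker 2,477.79; Tam 1,952.58; Andrade 3,181.43; Nwosu 1,588.20.
After rounding ($5): Becker $2,480; Tam $1,955; Andrade $3,180; Nwosu $1,590. Sum = $9,205.
Difference $9,200 − $9,205 = −$5 applied to largest billable hours (Andrade): Andrade becomes $3,175.

Becker: $2,480 | Tam: $1,955 | Andrade: $3,175 | Nwosu: $1,590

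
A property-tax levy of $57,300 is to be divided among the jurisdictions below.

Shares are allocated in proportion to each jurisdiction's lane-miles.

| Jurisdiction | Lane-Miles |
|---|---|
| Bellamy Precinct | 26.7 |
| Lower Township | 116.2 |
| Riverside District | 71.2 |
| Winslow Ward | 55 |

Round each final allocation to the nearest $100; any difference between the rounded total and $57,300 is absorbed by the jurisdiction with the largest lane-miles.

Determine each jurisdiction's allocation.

Lane-miles total: 26.7 + 116.2 + 71.2 + 55 = 269.1.
Unrounded shares: Bellamy Precinct 5,685.28; Lower Township 24,742.70; Riverside District 15,160.76; Winslow Ward 11,711.26.
Rounded to nearest $100: Bellamy Precinct $5,700; Lower Township $24,700; Riverside District $15,200; Winslow Ward $11,700. Sum = $57,300.
Sum already equals the total — no adjustment.

Bellamy Precinct: $5,700 | Lower Township: $24,700 | Riverside District: $15,200 | Winslow Ward: $11,700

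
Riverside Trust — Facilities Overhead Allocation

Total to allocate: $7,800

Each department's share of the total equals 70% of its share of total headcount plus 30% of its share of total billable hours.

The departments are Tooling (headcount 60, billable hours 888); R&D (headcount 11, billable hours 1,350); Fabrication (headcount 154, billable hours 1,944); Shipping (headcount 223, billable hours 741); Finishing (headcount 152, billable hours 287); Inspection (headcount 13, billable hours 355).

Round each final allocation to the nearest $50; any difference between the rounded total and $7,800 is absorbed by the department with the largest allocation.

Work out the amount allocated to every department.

Headcount total 613; billable hours total 5,565.
Combined weights (70% headcount + 30% billable hours): Tooling 0.1164; R&D 0.0853; Fabrication 0.2807; Shipping 0.2946; Finishing 0.1890; Inspection 0.0340.
Raw shares: Tooling 907.81; R&D 665.63; Fabrication 2,189.10; Shipping 2,297.84; Finishing 1,474.55; Inspection 265.06.
At nearest $50: Tooling $900; R&D $650; Fabrication $2,200; Shipping $2,300; Finishing $1,450; Inspection $250. Sum = $7,750.
Difference $7,800 − $7,750 = +$50 applied to largest allocation (Shipping): Shipping becomes $2,350.

Tooling: $900 | R&D: $650 | Fabrication: $2,200 | Shipping: $2,350 | Finishing: $1,450 | Inspection: $250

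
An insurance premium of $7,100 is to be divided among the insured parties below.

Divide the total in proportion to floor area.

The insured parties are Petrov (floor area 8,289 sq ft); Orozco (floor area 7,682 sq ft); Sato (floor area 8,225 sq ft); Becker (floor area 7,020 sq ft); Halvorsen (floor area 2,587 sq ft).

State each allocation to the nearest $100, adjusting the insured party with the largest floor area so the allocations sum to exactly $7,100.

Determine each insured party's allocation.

Floor area total: 33,803.
Unrounded shares: Petrov 8,289/33,803 × $7,100 = 1,741.03; Orozco 7,682/33,803 × $7,100 = 1,613.53; Sato 8,225/33,803 × $7,100 = 1,727.58; Becker 7,020/33,803 × $7,100 = 1,474.48; Halvorsen 2,587/33,803 × $7,100 = 543.37.
At nearest $100: Petrov $1,700; Orozco $1,600; Sato $1,700; Becker $1,500; Halvorsen $500. Sum = $7,000.
Difference $7,100 − $7,000 = +$100 applied to largest floor area (Petrov): Petrov becomes $1,800.

Petrov: $1,800; Orozco: $1,600; Sato: $1,700; Becker: $1,500; Halvorsen: $500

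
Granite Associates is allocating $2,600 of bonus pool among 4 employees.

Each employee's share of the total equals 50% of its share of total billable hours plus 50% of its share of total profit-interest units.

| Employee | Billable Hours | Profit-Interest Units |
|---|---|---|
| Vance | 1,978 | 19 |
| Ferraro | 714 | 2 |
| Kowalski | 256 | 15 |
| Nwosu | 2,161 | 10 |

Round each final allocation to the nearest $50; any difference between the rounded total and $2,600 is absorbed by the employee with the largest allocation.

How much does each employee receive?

Vance: $1,000 · Ferraro: $250 · Kowalski: $500 · Nwosu: $850

Billable hours total 5,109; profit-interest units total 46.
Composite weights (50% billable hours + 50% profit-interest units): Vance 0.4001; Ferraro 0.0916; Kowalski 0.1881; Nwosu 0.3202.
Raw shares: Vance 1,040.26; Ferraro 238.20; Kowalski 489.05; Nwosu 832.48.
Rounded to nearest $50: Vance $1,050; Ferraro $250; Kowalski $500; Nwosu $850. Sum = $2,650.
Difference $2,600 − $2,650 = −$50 applied to largest allocation (Vance): Vance becomes $1,000.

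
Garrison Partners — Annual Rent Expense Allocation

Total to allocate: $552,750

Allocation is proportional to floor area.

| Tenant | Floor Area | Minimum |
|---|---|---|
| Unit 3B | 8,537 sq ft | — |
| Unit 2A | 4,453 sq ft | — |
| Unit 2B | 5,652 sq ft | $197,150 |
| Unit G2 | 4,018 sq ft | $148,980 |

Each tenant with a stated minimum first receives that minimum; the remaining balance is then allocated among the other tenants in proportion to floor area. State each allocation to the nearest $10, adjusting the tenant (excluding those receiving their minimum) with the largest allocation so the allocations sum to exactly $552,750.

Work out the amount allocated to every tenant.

Unit 3B: $135,790; Unit 2A: $70,830; Unit 2B: $197,150; Unit G2: $148,980

Fund the minimums — Unit 2B $197,150; Unit G2 $148,980. Balance $206,620.
Balance split over remaining floor area 12,990: Unit 3B 135,790.22 → $135,790; Unit 2A 70,829.78 → $70,830.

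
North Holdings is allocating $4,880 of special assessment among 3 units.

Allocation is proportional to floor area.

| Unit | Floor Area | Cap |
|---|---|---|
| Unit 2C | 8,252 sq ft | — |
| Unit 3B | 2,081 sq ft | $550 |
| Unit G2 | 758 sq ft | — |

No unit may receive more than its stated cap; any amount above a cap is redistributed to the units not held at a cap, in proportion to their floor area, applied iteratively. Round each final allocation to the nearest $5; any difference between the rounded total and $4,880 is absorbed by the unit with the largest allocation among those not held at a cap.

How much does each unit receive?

Total floor area = 11,091.
Proportional shares (ignoring caps): Unit 2C 3,630.85; Unit 3B 915.63; Unit G2 333.52.
Cap binds for Unit 3B ($550); remaining pool $4,330 reallocated over remaining floor area 9,010.
Remaining shares: Unit 2C 3,965.72 → $3,965; Unit G2 364.28 → $365.

Unit 2C: $3,965; Unit 3B: $550; Unit G2: $365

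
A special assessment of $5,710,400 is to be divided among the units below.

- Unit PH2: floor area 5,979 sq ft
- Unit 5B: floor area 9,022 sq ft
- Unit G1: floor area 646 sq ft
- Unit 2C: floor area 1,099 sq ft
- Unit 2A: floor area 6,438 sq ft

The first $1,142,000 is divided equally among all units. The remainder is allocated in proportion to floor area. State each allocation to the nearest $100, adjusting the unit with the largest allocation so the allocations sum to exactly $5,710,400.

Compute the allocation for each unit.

Equal tier: $1,142,000 ÷ 5 = $228,400 apiece.
Remainder $4,568,400 by floor area (total 23,184): Unit PH2 1,178,160.09 → $1,178,200; Unit 5B 1,777,782.30 → $1,777,800; Unit G1 127,294.10 → $127,300; Unit 2C 216,557.61 → $216,600; Unit 2A 1,268,605.90 → $1,268,600.
Rounding difference −$100 on remainder applied to Unit 5B.
Totals: Unit PH2 $228,400 + $1,178,200 = $1,406,600; Unit 5B $228,400 + $1,777,700 = $2,006,100; Unit G1 $228,400 + $127,300 = $355,700; Unit 2C $228,400 + $216,600 = $445,000; Unit 2A $228,400 + $1,268,600 = $1,497,000.

Unit PH2: $1,406,600 | Unit 5B: $2,006,100 | Unit G1: $355,700 | Unit 2C: $445,000 | Unit 2A: $1,497,000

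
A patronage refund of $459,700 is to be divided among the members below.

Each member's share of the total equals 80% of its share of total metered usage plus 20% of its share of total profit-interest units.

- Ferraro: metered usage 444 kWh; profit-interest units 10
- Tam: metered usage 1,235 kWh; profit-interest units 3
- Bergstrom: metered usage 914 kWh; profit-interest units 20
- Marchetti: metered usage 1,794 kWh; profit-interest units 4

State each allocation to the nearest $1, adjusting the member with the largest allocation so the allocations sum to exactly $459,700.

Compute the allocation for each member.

Ferraro: $62,069 · Tam: $110,984 · Bergstrom: $126,317 · Marchetti: $160,330

Totals — metered usage 4,387, profit-interest units 37.
Blended shares (80% metered usage + 20% profit-interest units): Ferraro 0.1350; Tam 0.2414; Bergstrom 0.2748; Marchetti 0.3488.
Pro-rata amounts: Ferraro 62,068.94; Tam 110,984.02; Bergstrom 126,317.46; Marchetti 160,329.58.
After rounding ($1): Ferraro $62,069; Tam $110,984; Bergstrom $126,317; Marchetti $160,330. Sum = $459,700.
No rounding difference to absorb.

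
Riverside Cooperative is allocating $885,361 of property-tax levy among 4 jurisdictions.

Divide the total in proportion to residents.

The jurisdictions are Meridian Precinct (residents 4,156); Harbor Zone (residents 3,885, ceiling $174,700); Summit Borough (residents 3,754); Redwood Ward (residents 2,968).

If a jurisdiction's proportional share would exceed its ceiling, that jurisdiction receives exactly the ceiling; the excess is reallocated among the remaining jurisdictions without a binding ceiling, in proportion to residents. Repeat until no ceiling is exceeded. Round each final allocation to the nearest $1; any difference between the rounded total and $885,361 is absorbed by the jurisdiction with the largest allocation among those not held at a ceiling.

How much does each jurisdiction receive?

Meridian Precinct: $271,512 · Harbor Zone: $174,700 · Summit Borough: $245,249 · Redwood Ward: $193,900

Total residents = 14,763.
Proportional shares (ignoring caps): Meridian Precinct 249,242.05; Harbor Zone 232,989.74; Summit Borough 225,133.45; Redwood Ward 177,995.76.
Capped: Harbor Zone ($174,700); remaining pool $710,661 reallocated over remaining residents 10,878.
Redistributed shares: Meridian Precinct 271,511.96 → $271,512; Summit Borough 245,249.25 → $245,249; Redwood Ward 193,899.78 → $193,900.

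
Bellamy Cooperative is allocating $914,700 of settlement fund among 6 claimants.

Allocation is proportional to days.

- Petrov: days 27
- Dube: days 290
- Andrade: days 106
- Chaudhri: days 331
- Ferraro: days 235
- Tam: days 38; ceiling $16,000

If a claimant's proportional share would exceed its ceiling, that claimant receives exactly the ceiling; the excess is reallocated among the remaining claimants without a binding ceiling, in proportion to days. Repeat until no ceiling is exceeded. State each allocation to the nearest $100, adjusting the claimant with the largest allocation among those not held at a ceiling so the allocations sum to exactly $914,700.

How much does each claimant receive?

Combined days = 1,027.
Proportional shares (ignoring caps): Petrov 24,047.61; Dube 258,289.19; Andrade 94,409.15; Chaudhri 294,805.94; Ferraro 209,303.31; Tam 33,844.79.
Capped: Tam ($16,000); balance $898,700 reallocated over remaining days 989.
Shares after redistribution: Petrov 24,534.78 → $24,500; Dube 263,521.74 → $263,500; Andrade 96,321.74 → $96,300; Chaudhri 300,778.26 → $300,800; Ferraro 213,543.48 → $213,500.
Rounding difference +$100 applied to Chaudhri → $300,900.

Petrov: $24,500 · Dube: $263,500 · Andrade: $96,300 · Chaudhri: $300,900 · Ferraro: $213,500 · Tam: $16,000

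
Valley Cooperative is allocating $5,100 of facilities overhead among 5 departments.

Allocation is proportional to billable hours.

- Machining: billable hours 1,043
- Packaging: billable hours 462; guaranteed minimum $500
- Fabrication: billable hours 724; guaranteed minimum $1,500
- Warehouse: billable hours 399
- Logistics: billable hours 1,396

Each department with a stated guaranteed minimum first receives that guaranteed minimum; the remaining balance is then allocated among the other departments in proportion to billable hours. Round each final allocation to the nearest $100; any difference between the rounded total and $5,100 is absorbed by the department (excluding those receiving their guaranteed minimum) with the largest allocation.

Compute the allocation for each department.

Guaranteed amounts: Packaging $500; Fabrication $1,500. Residual $3,100.
Residual split over remaining billable hours 2,838: Machining 1,139.29 → $1,100; Warehouse 435.84 → $400; Logistics 1,524.88 → $1,500.
Rounding difference +$100 applied to Logistics → $1,600.

Machining: $1,100; Packaging: $500; Fabrication: $1,500; Warehouse: $400; Logistics: $1,600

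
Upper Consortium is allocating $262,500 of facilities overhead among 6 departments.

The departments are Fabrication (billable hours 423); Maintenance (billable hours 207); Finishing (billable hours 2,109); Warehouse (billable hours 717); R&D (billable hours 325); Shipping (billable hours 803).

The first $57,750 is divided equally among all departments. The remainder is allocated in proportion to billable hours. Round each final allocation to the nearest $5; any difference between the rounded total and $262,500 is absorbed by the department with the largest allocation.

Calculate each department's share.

First tranche $57,750 split equally: $9,625 each.
Remainder $204,750 by billable hours (total 4,584): Fabrication 18,893.82 → $18,895; Maintenance 9,245.91 → $9,245; Finishing 94,201.08 → $94,200; Warehouse 32,025.69 → $32,025; R&D 14,516.52 → $14,515; Shipping 35,866.98 → $35,865.
Rounding difference +$5 on remainder applied to Finishing.
Totals: Fabrication $9,625 + $18,895 = $28,520; Maintenance $9,625 + $9,245 = $18,870; Finishing $9,625 + $94,205 = $103,830; Warehouse $9,625 + $32,025 = $41,650; R&D $9,625 + $14,515 = $24,140; Shipping $9,625 + $35,865 = $45,490.

Fabrication: $28,520 | Maintenance: $18,870 | Finishing: $103,830 | Warehouse: $41,650 | R&D: $24,140 | Shipping: $45,490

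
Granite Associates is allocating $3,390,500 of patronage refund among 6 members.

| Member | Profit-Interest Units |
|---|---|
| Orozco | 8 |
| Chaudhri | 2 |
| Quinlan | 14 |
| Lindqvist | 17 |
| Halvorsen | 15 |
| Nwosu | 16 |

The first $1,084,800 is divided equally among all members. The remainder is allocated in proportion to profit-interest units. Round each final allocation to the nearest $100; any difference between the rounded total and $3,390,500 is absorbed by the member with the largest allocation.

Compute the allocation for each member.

Orozco: $437,000; Chaudhri: $244,800; Quinlan: $629,100; Lindqvist: $725,200; Halvorsen: $661,200; Nwosu: $693,200

$1,084,800 shared equally gives $180,800 per member.
Remainder $2,305,700 by profit-interest units (total 72): Orozco 256,188.89 → $256,200; Chaudhri 64,047.22 → $64,000; Quinlan 448,330.56 → $448,300; Lindqvist 544,401.39 → $544,400; Halvorsen 480,354.17 → $480,400; Nwosu 512,377.78 → $512,400.
Totals: Orozco $180,800 + $256,200 = $437,000; Chaudhri $180,800 + $64,000 = $244,800; Quinlan $180,800 + $448,300 = $629,100; Lindqvist $180,800 + $544,400 = $725,200; Halvorsen $180,800 + $480,400 = $661,200; Nwosu $180,800 + $512,400 = $693,200.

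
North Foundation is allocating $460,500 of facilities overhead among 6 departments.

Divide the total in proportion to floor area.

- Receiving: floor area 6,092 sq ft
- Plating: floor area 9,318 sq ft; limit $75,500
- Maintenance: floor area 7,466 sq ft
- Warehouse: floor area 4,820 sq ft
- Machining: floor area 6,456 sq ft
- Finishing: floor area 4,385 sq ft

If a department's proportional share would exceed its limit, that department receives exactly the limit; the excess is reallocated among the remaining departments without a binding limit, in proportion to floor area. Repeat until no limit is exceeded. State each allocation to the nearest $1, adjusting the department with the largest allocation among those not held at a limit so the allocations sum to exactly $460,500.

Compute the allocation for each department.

Receiving: $80,270 | Plating: $75,500 | Maintenance: $98,375 | Warehouse: $63,510 | Machining: $85,067 | Finishing: $57,778

Sum of floor area: 38,537.
Pro-rata shares before constraints: Receiving 72,796.69; Plating 111,345.95; Maintenance 89,215.38; Warehouse 57,596.85; Machining 77,146.33; Finishing 52,398.80.
Held at cap: Plating ($75,500); remaining pool $385,000 reallocated over remaining floor area 29,219.
Remaining shares: Receiving 80,270.37 → $80,270; Maintenance 98,374.69 → $98,375; Warehouse 63,510.04 → $63,510; Machining 85,066.57 → $85,067; Finishing 57,778.33 → $57,778.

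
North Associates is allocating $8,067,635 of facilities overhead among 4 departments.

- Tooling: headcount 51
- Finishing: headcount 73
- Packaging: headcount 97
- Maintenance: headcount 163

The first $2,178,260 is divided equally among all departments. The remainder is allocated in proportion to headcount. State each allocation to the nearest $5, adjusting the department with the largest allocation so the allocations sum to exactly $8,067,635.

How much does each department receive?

Tooling: $1,326,750 | Finishing: $1,664,160 | Packaging: $2,032,245 | Maintenance: $3,044,480

First tranche $2,178,260 split equally: $544,565 each.
Remainder $5,889,375 by headcount (total 384): Tooling 782,182.62 → $782,185; Finishing 1,119,594.73 → $1,119,595; Packaging 1,487,680.66 → $1,487,680; Maintenance 2,499,916.99 → $2,499,915.
Totals: Tooling $544,565 + $782,185 = $1,326,750; Finishing $544,565 + $1,119,595 = $1,664,160; Packaging $544,565 + $1,487,680 = $2,032,245; Maintenance $544,565 + $2,499,915 = $3,044,480.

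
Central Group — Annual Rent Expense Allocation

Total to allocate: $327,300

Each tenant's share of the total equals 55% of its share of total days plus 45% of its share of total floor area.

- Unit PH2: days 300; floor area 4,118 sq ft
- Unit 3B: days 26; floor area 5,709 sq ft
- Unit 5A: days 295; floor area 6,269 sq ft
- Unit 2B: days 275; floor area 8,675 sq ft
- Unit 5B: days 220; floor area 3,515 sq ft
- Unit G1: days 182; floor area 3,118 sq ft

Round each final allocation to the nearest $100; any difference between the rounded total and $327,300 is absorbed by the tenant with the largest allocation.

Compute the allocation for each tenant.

Unit PH2: $60,900 | Unit 3B: $30,400 | Unit 5A: $70,300 | Unit 2B: $78,800 | Unit 5B: $47,000 | Unit G1: $39,900

Totals — days 1,298, floor area 31,404.
Combined weights (55% days + 45% floor area): Unit PH2 0.1861; Unit 3B 0.0928; Unit 5A 0.2148; Unit 2B 0.2408; Unit 5B 0.1436; Unit G1 0.1218.
Unrounded shares: Unit PH2 60,919.38; Unit 3B 30,381.10; Unit 5A 70,314.16; Unit 2B 78,824.59; Unit 5B 46,996.39; Unit G1 39,864.38.
Rounded to nearest $100: Unit PH2 $60,900; Unit 3B $30,400; Unit 5A $70,300; Unit 2B $78,800; Unit 5B $47,000; Unit G1 $39,900. Sum = $327,300.
No rounding difference to absorb.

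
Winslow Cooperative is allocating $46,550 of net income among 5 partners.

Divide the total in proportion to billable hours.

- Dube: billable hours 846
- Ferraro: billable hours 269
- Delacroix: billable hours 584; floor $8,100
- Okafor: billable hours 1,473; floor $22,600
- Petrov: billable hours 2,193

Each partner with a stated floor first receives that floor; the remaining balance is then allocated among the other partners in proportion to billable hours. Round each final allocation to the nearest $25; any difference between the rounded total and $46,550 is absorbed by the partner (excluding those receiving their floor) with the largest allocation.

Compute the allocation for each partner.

Dube: $4,050 | Ferraro: $1,300 | Delacroix: $8,100 | Okafor: $22,600 | Petrov: $10,500

Fund the minimums — Delacroix $8,100; Okafor $22,600. Remaining pool $15,850.
Remaining pool split over remaining billable hours 3,308: Dube 4,053.54 → $4,050; Ferraro 1,288.89 → $1,300; Petrov 10,507.57 → $10,500.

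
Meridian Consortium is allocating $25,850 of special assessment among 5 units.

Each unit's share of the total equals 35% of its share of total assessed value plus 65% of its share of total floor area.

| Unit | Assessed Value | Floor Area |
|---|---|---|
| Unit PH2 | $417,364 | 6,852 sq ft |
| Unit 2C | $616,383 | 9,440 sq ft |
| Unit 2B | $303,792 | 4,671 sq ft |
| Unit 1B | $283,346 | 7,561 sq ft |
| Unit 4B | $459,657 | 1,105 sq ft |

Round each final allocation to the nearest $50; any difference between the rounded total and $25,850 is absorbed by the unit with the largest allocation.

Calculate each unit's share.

Unit PH2: $5,700 · Unit 2C: $8,050 · Unit 2B: $3,950 · Unit 1B: $5,500 · Unit 4B: $2,650

Assessed value total 2,080,542; floor area total 29,629.
Combined weights (35% assessed value + 65% floor area): Unit PH2 0.2205; Unit 2C 0.3108; Unit 2B 0.1536; Unit 1B 0.2135; Unit 4B 0.1016.
Raw shares: Unit PH2 5,700.70; Unit 2C 8,033.81; Unit 2B 3,969.99; Unit 1B 5,519.98; Unit 4B 2,625.52.
After rounding ($50): Unit PH2 $5,700; Unit 2C $8,050; Unit 2B $3,950; Unit 1B $5,500; Unit 4B $2,650. Sum = $25,850.
No rounding difference to absorb.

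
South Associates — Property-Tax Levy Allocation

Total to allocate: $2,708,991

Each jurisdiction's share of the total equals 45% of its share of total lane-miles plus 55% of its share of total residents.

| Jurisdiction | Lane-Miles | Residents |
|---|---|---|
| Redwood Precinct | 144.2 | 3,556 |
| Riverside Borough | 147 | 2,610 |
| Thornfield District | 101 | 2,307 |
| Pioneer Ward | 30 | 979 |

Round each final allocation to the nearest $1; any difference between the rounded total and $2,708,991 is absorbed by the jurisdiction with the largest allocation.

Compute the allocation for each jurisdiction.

Redwood Precinct: $976,901; Riverside Borough: $835,864; Thornfield District: $655,283; Pioneer Ward: $240,943

Totals — lane-miles 422.2, residents 9,452.
Combined weights (45% lane-miles + 55% residents): Redwood Precinct 0.3606; Riverside Borough 0.3086; Thornfield District 0.2419; Pioneer Ward 0.0889.
Proportional shares: Redwood Precinct 976,900.36; Riverside Borough 835,864.37; Thornfield District 655,282.80; Pioneer Ward 240,943.47.
Rounded to nearest $1: Redwood Precinct $976,900; Riverside Borough $835,864; Thornfield District $655,283; Pioneer Ward $240,943. Sum = $2,708,990.
Difference $2,708,991 − $2,708,990 = +$1 applied to largest allocation (Redwood Precinct): Redwood Precinct becomes $976,901.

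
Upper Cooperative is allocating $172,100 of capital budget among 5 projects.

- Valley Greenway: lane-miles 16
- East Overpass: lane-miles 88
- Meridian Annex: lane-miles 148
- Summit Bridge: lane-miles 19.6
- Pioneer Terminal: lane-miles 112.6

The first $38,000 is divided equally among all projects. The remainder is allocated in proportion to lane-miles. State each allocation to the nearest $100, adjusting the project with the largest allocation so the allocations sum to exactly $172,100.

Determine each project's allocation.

First tranche $38,000 split equally: $7,600 each.
Remainder $134,100 by lane-miles (total 384.2): Valley Greenway 5,584.59 → $5,600; East Overpass 30,715.25 → $30,700; Meridian Annex 51,657.47 → $51,700; Summit Bridge 6,841.12 → $6,800; Pioneer Terminal 39,301.56 → $39,300.
Totals: Valley Greenway $7,600 + $5,600 = $13,200; East Overpass $7,600 + $30,700 = $38,300; Meridian Annex $7,600 + $51,700 = $59,300; Summit Bridge $7,600 + $6,800 = $14,400; Pioneer Terminal $7,600 + $39,300 = $46,900.

Valley Greenway: $13,200 | East Overpass: $38,300 | Meridian Annex: $59,300 | Summit Bridge: $14,400 | Pioneer Terminal: $46,900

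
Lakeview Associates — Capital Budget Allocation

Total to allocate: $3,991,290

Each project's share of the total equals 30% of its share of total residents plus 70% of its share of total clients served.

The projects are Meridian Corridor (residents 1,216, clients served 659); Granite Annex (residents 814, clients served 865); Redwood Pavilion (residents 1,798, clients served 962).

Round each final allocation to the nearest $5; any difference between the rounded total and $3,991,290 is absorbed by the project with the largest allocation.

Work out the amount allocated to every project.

Meridian Corridor: $1,120,980 | Granite Annex: $1,226,750 | Redwood Pavilion: $1,643,560

Totals — residents 3,828, clients served 2,486.
Combined weights (30% residents + 70% clients served): Meridian Corridor 0.2809; Granite Annex 0.3074; Redwood Pavilion 0.4118.
Raw shares: Meridian Corridor 1,120,981.48; Granite Annex 1,226,751.17; Redwood Pavilion 1,643,557.35.
At nearest $5: Meridian Corridor $1,120,980; Granite Annex $1,226,750; Redwood Pavilion $1,643,555. Sum = $3,991,285.
Difference $3,991,290 − $3,991,285 = +$5 applied to largest allocation (Redwood Pavilion): Redwood Pavilion becomes $1,643,560.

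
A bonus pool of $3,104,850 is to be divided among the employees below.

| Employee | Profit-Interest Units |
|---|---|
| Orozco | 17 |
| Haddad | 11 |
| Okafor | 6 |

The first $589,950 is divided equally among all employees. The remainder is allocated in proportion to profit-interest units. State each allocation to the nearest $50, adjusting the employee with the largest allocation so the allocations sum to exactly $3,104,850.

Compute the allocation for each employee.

Equal tier: $589,950 ÷ 3 = $196,650 apiece.
Remainder $2,514,900 by profit-interest units (total 34): Orozco 1,257,450.00 → $1,257,450; Haddad 813,644.12 → $813,650; Okafor 443,805.88 → $443,800.
Totals: Orozco $196,650 + $1,257,450 = $1,454,100; Haddad $196,650 + $813,650 = $1,010,300; Okafor $196,650 + $443,800 = $640,450.

Orozco: $1,454,100; Haddad: $1,010,300; Okafor: $640,450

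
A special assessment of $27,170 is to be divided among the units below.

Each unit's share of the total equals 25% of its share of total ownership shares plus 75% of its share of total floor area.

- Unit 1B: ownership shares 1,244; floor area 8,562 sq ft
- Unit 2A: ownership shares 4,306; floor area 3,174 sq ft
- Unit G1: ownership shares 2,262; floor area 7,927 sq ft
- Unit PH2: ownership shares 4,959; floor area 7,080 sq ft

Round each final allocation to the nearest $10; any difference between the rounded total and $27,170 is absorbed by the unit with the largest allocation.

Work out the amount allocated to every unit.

Unit 1B: $7,190; Unit 2A: $4,710; Unit G1: $7,240; Unit PH2: $8,030

Ownership shares total 12,771; floor area total 26,743.
Blended shares (25% ownership shares + 75% floor area): Unit 1B 0.2645; Unit 2A 0.1733; Unit G1 0.2666; Unit PH2 0.2956.
Unrounded shares: Unit 1B 7,185.68; Unit 2A 4,708.74; Unit G1 7,243.26; Unit PH2 8,032.32.
Rounded to nearest $10: Unit 1B $7,190; Unit 2A $4,710; Unit G1 $7,240; Unit PH2 $8,030. Sum = $27,170.
No rounding difference to absorb.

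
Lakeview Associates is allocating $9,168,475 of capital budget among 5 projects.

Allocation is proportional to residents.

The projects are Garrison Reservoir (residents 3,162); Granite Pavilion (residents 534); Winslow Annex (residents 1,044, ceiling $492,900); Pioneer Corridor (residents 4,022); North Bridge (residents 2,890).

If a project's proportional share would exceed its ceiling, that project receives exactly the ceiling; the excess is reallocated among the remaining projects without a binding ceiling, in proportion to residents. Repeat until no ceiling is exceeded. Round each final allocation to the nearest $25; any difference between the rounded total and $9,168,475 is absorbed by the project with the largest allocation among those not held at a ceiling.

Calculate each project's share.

Garrison Reservoir: $2,586,000 | Granite Pavilion: $436,725 | Winslow Annex: $492,900 | Pioneer Corridor: $3,289,300 | North Bridge: $2,363,550

Total residents = 11,652.
Pro-rata shares before constraints: Garrison Reservoir 2,488,046.51; Granite Pavilion 420,182.43; Winslow Annex 821,480.25; Pioneer Corridor 3,164,744.80; North Bridge 2,274,021.00.
Capped: Winslow Annex ($492,900); remaining pool $8,675,575 reallocated over remaining residents 10,608.
Shares after redistribution: Garrison Reservoir 2,585,988.70 → $2,586,000; Granite Pavilion 436,722.95 → $436,725; Pioneer Corridor 3,289,325.29 → $3,289,325; North Bridge 2,363,538.06 → $2,363,550.
Rounding difference −$25 applied to Pioneer Corridor → $3,289,300.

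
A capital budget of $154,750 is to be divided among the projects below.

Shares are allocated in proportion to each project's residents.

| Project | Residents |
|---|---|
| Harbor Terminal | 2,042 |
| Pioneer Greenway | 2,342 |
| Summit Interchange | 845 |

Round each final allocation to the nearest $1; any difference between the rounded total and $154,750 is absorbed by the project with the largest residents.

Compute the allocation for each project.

Combined residents = 2,042 + 2,342 + 845 = 5,229.
Raw shares: Harbor Terminal 60,432.11; Pioneer Greenway 69,310.48; Summit Interchange 25,007.41.
At nearest $1: Harbor Terminal $60,432; Pioneer Greenway $69,310; Summit Interchange $25,007. Sum = $154,749.
Difference $154,750 − $154,749 = +$1 applied to largest residents (Pioneer Greenway): Pioneer Greenway becomes $69,311.

Harbor Terminal: $60,432 · Pioneer Greenway: $69,311 · Summit Interchange: $25,007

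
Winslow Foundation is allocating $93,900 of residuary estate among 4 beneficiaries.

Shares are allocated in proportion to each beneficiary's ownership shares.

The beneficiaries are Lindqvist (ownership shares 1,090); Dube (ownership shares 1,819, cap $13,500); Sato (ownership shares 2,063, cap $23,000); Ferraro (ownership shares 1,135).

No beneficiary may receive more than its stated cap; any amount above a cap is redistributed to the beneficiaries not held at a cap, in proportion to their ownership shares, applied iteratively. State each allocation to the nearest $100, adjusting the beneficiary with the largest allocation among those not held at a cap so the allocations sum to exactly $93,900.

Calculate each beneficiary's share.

Lindqvist: $28,100 | Dube: $13,500 | Sato: $23,000 | Ferraro: $29,300

Total ownership shares = 6,107.
Proportional shares (ignoring caps): Lindqvist 16,759.62; Dube 27,968.58; Sato 31,720.27; Ferraro 17,451.53.
Capped: Dube ($13,500), Sato ($23,000); remaining pool $57,400 reallocated over remaining ownership shares 2,225.
Remaining shares: Lindqvist 28,119.55 → $28,100; Ferraro 29,280.45 → $29,300.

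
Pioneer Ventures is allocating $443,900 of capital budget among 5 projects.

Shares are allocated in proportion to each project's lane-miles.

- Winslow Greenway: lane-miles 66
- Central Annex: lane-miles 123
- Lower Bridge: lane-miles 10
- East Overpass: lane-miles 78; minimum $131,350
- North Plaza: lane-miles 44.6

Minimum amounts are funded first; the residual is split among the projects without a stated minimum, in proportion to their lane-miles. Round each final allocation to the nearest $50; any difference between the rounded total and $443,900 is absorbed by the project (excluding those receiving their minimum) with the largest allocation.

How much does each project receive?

Fund the minimums — East Overpass $131,350. Remaining pool $312,550.
Remaining pool split over remaining lane-miles 243.6: Winslow Greenway 84,681.03 → $84,700; Central Annex 157,814.66 → $157,800; Lower Bridge 12,830.46 → $12,850; North Plaza 57,223.85 → $57,200.

Winslow Greenway: $84,700 · Central Annex: $157,800 · Lower Bridge: $12,850 · East Overpass: $131,350 · North Plaza: $57,200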